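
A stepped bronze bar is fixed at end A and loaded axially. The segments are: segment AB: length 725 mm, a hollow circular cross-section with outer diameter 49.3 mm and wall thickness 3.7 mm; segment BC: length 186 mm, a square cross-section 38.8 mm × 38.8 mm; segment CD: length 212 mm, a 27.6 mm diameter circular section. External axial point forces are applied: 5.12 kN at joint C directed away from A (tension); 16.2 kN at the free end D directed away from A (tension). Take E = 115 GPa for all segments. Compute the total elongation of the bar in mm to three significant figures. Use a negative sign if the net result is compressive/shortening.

0.326 mm

Internal axial forces (sectioning from the free end, tension +): N_CD = 16.2 kN, N_BC = 21.32 kN, N_AB = 21.32 kN.
A_AB = 530 mm².
A_BC = 1505 mm².
A_CD = 598.3 mm².
δ_AB = 21320·725/(530·115000) = 0.2536 mm
δ_BC = 21320·186/(1505·115000) = 0.02291 mm
δ_CD = 16200·212/(598.3·115000) = 0.04992 mm
δ = Σδ_i = 0.3264 mm.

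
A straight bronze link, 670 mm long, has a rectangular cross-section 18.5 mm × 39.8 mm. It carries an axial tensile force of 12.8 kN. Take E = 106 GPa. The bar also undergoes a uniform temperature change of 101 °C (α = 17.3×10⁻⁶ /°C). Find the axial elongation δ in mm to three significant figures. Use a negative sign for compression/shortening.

1.28 mm

A = 736.3 mm².
δ_mech = NL/(AE) = 12800·670/(736.3·106000) = 0.1099 mm.
δ_thermal = αLΔT = 17.3e-6·670·101 = 1.171 mm.
δ = δ_mech + δ_thermal = 1.281 mm.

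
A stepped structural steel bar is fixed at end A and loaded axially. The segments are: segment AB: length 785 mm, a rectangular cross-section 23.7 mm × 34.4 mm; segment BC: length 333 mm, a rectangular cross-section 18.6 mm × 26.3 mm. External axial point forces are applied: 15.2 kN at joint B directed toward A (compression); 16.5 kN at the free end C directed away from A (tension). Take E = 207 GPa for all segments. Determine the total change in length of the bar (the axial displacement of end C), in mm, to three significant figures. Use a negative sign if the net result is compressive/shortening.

Internal axial forces (sectioning from the free end, tension +): N_BC = 16.5 kN, N_AB = 1.3 kN.
A_AB = 815.3 mm².
A_BC = 489.2 mm².
δ_AB = 1300·785/(815.3·207000) = 0.006047 mm
δ_BC = 16500·333/(489.2·207000) = 0.05426 mm
δ = Σδ_i = 0.06031 mm.

0.0603 mm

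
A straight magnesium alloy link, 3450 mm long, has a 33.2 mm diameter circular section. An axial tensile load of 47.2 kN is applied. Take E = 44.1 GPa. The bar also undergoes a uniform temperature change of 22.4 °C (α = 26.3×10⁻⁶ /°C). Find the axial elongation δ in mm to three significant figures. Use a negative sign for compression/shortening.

6.30 mm

A = 865.7 mm².
δ_mech = NL/(AE) = 47200·3450/(865.7·44100) = 4.265 mm.
δ_thermal = αLΔT = 26.3e-6·3450·22.4 = 2.032 mm.
δ = δ_mech + δ_thermal = 6.298 mm.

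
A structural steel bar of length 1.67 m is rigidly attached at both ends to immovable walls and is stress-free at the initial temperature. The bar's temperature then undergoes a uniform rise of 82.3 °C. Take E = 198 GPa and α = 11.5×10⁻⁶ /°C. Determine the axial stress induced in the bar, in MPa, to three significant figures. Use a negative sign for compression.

Free thermal expansion αLΔT = 11.5e-6 · 1670 · 82.3 = 1.581 mm.
The walls impose strain ε = −(1.581)/1670 = -9.4645e-04; σ = Eε = 198000 · -9.4645e-04 = -187.4 MPa.

-187 MPa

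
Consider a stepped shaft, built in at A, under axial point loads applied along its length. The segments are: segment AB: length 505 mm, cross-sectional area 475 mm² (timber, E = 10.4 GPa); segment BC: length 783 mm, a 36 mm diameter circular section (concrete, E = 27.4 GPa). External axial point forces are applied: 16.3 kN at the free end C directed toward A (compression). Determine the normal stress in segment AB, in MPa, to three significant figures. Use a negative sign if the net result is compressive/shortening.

-34.3 MPa

Internal axial forces (sectioning from the free end, tension +): N_BC = -16.3 kN, N_AB = -16.3 kN.
σ_AB = N_AB/A_AB = -16300/475 = -34.32 MPa.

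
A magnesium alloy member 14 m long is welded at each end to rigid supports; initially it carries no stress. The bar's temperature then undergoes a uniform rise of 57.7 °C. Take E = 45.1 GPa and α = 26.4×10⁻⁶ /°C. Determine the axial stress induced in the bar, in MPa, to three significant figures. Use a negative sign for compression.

Free thermal expansion αLΔT = 26.4e-6 · 14000 · 57.7 = 21.33 mm.
The walls impose strain ε = −(21.33)/14000 = -1.5233e-03; σ = Eε = 45100 · -1.5233e-03 = -68.7 MPa.

-68.7 MPa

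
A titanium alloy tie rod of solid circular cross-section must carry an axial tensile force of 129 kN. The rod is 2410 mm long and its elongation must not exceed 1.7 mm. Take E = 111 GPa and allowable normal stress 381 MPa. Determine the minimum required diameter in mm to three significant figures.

45.8 mm

Required area A ≥ P/σ_allow = 129000/381 = 338.6 mm².
For a solid circular section, d ≥ √(4A/π) = 20.76 mm.
Elongation limit: A ≥ PL/(Eδ_allow) = 129000·2410/(111000·1.7) = 1648 mm² ⇒ d ≥ 45.8 mm.
The elongation limit governs.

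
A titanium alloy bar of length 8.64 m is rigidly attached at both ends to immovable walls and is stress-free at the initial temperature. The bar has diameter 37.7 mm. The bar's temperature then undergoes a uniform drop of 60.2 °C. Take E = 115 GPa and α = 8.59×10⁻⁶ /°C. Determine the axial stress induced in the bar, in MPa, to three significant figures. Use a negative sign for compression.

Free thermal expansion αLΔT = 8.59e-6 · 8640 · -60.2 = -4.468 mm.
The walls impose strain ε = −(-4.468)/8640 = 5.1712e-04; σ = Eε = 115000 · 5.1712e-04 = 59.47 MPa.

59.5 MPa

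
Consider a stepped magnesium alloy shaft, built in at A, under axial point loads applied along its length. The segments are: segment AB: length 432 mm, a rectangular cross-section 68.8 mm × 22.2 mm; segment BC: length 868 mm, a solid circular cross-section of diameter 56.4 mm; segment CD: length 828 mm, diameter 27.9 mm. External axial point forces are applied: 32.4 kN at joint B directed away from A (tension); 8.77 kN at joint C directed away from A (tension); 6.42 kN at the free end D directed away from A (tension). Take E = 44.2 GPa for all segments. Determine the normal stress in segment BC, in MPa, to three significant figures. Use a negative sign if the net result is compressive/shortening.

Internal axial forces (sectioning from the free end, tension +): N_CD = 6.42 kN, N_BC = 15.19 kN, N_AB = 47.59 kN.
A_BC = 2498 mm².
σ_BC = N_BC/A_BC = 15190/2498 = 6.08 MPa.

6.08 MPa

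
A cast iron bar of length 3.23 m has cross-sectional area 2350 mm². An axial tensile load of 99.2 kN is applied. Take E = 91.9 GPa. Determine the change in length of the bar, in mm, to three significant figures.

1.48 mm

δ_mech = NL/(AE) = 99200·3230/(2350·91900) = 1.484 mm.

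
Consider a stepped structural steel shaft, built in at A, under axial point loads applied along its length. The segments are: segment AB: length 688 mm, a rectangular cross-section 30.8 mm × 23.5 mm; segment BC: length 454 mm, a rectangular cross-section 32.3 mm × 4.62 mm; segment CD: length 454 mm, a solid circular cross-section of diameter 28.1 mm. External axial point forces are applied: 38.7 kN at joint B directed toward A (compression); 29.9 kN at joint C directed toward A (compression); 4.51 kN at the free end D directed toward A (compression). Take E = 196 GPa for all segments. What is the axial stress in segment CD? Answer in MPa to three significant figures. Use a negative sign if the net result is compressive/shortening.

Internal axial forces (sectioning from the free end, tension +): N_CD = -4.51 kN, N_BC = -34.41 kN, N_AB = -73.11 kN.
A_CD = 620.2 mm².
σ_CD = N_CD/A_CD = -4510/620.2 = -7.272 MPa.

-7.27 MPa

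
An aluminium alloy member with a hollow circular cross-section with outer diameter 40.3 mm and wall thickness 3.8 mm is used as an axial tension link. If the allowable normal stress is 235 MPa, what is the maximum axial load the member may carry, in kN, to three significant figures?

A = 435.7 mm².
P_max = σ_allow · A = 235 · 435.7 = 102400 N = 102.4 kN.

102 kN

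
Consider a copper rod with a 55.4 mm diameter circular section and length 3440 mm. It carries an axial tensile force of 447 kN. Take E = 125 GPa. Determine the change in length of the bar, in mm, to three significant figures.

A = 2411 mm².
δ_mech = NL/(AE) = 447000·3440/(2411·125000) = 5.103 mm.

5.10 mm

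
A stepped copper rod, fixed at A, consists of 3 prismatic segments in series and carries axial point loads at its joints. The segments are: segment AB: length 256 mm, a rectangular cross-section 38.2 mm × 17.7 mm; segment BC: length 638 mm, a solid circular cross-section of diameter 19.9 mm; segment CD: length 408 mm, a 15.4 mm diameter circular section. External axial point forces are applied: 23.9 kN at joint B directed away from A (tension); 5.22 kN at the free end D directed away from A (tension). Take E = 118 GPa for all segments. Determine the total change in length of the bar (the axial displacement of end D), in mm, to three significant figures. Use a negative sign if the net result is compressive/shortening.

Internal axial forces (sectioning from the free end, tension +): N_CD = 5.22 kN, N_BC = 5.22 kN, N_AB = 29.12 kN.
A_AB = 676.1 mm².
A_BC = 311 mm².
A_CD = 186.3 mm².
δ_AB = 29120·256/(676.1·118000) = 0.09344 mm
δ_BC = 5220·638/(311·118000) = 0.09074 mm
δ_CD = 5220·408/(186.3·118000) = 0.0969 mm
δ = Σδ_i = 0.2811 mm.

0.281 mm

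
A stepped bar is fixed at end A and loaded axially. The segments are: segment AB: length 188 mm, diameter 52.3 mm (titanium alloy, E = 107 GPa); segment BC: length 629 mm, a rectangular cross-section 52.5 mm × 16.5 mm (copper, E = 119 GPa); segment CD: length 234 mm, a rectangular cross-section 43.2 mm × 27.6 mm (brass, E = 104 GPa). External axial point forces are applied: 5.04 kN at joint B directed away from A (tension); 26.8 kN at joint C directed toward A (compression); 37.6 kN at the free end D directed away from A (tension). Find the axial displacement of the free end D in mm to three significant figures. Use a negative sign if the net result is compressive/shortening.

0.150 mm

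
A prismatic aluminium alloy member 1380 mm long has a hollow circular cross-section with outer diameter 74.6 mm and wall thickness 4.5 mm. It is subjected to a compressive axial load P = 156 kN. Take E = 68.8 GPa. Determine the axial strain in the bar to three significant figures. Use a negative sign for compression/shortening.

A = 991 mm².
σ = N/A = -157.4 MPa; ε = σ/E = -157.4/68800 = -2.288e-03.

-0.00229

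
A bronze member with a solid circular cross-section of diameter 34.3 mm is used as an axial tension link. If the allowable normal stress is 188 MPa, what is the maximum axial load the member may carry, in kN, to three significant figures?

A = 924 mm².
P_max = σ_allow · A = 188 · 924 = 173700 N = 173.7 kN.

174 kN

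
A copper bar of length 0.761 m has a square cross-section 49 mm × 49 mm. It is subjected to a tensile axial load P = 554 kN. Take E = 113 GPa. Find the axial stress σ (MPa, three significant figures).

231 MPa

A = 2401 mm².
σ = N/A = 554000/2401 = 230.7 MPa.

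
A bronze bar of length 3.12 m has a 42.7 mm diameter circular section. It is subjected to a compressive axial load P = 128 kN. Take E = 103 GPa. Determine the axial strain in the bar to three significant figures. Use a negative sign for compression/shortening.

-8.68e-04

A = 1432 mm².
σ = N/A = -89.38 MPa; ε = σ/E = -89.38/103000 = -8.678e-04.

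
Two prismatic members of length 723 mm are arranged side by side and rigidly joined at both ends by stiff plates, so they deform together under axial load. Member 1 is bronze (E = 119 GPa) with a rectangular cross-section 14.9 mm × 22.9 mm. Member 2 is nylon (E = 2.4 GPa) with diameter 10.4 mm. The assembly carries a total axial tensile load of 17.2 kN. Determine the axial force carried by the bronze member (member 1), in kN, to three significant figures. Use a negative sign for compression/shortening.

17.1 kN

A_1 = 341.2 mm².
A_2 = 84.95 mm².
Equal strain + equilibrium ⇒ each member carries load in proportion to AE: A₁E₁ = 40600000 N, A₂E₂ = 203900 N, ΣAE = 40810000 N.
F₁ = P·A₁E₁/ΣAE = 17200·40600000/40810000 = 17110 N.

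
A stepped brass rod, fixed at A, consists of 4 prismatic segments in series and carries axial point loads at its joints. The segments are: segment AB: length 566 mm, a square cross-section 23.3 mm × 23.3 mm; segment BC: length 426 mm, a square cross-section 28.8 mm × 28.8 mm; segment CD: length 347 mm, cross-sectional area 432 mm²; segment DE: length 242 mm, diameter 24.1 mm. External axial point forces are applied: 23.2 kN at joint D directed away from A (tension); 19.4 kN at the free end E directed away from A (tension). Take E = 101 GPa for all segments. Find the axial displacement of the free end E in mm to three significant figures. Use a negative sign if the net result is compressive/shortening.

1.10 mm

Internal axial forces (sectioning from the free end, tension +): N_DE = 19.4 kN, N_CD = 42.6 kN, N_BC = 42.6 kN, N_AB = 42.6 kN.
A_AB = 542.9 mm².
A_BC = 829.4 mm².
A_DE = 456.2 mm².
δ_AB = 42600·566/(542.9·101000) = 0.4397 mm
δ_BC = 42600·426/(829.4·101000) = 0.2166 mm
δ_CD = 42600·347/(432·101000) = 0.3388 mm
δ_DE = 19400·242/(456.2·101000) = 0.1019 mm
δ = Σδ_i = 1.097 mm.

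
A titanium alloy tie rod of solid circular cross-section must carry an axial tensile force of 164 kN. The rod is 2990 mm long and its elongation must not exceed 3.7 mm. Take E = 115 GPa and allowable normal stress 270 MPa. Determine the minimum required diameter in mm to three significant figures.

38.3 mm

Required area A ≥ P/σ_allow = 164000/270 = 607.4 mm².
For a solid circular section, d ≥ √(4A/π) = 27.81 mm.
Elongation limit: A ≥ PL/(Eδ_allow) = 164000·2990/(115000·3.7) = 1152 mm² ⇒ d ≥ 38.31 mm.
The elongation limit governs.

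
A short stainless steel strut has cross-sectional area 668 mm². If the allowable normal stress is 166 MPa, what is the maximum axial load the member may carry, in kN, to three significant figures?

111 kN

P_max = σ_allow · A = 166 · 668 = 110900 N = 110.9 kN.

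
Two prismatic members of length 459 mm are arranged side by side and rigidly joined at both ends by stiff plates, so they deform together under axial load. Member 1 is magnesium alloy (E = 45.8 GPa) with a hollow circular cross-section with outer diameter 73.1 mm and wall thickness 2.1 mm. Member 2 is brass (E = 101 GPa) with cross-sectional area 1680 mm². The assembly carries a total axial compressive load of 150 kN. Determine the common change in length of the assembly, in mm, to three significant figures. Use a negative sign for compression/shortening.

-0.360 mm

A_1 = 468.4 mm².
Equal strain + equilibrium ⇒ each member carries load in proportion to AE: A₁E₁ = 21450000 N, A₂E₂ = 169700000 N, ΣAE = 191100000 N.
δ = PL/ΣAE = -150000·459/191100000 = -0.3602 mm.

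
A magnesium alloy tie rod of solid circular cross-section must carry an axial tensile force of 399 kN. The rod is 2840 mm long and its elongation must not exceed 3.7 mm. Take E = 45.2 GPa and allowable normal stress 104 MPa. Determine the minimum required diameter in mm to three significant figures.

Required area A ≥ P/σ_allow = 399000/104 = 3837 mm².
For a solid circular section, d ≥ √(4A/π) = 69.89 mm.
Elongation limit: A ≥ PL/(Eδ_allow) = 399000·2840/(45200·3.7) = 6776 mm² ⇒ d ≥ 92.88 mm.
The elongation limit governs.

92.9 mm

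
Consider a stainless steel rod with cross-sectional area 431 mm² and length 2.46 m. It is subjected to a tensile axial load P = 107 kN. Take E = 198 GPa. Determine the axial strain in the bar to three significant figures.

0.00125

σ = N/A = 248.3 MPa; ε = σ/E = 248.3/198000 = 1.254e-03.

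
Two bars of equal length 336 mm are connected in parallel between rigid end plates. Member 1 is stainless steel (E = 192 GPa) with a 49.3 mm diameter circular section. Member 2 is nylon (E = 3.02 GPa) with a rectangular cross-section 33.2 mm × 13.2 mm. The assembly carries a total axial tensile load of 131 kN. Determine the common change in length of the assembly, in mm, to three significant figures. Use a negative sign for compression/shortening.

A_1 = 1909 mm².
A_2 = 438.2 mm².
Equal strain + equilibrium ⇒ each member carries load in proportion to AE: A₁E₁ = 366500000 N, A₂E₂ = 1323000 N, ΣAE = 367800000 N.
δ = PL/ΣAE = 131000·336/367800000 = 0.1197 mm.

0.120 mm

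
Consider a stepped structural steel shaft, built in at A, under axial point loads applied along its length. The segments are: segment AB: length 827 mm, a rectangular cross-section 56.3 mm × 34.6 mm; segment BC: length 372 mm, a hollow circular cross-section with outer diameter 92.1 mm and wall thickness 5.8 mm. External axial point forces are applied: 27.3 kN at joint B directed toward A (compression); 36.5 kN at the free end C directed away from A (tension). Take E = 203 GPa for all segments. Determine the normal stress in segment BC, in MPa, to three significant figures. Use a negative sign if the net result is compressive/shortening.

23.2 MPa

Internal axial forces (sectioning from the free end, tension +): N_BC = 36.5 kN, N_AB = 9.2 kN.
A_BC = 1572 mm².
σ_BC = N_BC/A_BC = 36500/1572 = 23.21 MPa.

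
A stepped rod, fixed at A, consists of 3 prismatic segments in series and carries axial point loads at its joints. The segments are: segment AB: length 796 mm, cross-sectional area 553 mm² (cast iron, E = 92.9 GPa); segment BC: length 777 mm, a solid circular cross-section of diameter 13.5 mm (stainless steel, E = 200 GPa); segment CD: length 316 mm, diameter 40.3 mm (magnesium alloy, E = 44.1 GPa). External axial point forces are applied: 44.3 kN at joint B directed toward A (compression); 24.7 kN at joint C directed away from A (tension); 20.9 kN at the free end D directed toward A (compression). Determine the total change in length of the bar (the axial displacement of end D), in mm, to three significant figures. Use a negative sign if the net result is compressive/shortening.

-0.642 mm

Internal axial forces (sectioning from the free end, tension +): N_CD = -20.9 kN, N_BC = 3.8 kN, N_AB = -40.5 kN.
A_BC = 143.1 mm².
A_CD = 1276 mm².
δ_AB = -40500·796/(553·92900) = -0.6275 mm
δ_BC = 3800·777/(143.1·200000) = 0.1031 mm
δ_CD = -20900·316/(1276·44100) = -0.1174 mm
δ = Σδ_i = -0.6418 mm.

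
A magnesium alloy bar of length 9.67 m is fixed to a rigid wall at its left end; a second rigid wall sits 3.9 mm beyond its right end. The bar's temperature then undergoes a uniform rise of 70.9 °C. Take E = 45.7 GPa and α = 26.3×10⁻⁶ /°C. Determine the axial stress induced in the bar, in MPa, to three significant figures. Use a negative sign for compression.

Free thermal expansion αLΔT = 26.3e-6 · 9670 · 70.9 = 18.03 mm.
The walls engage after the gap closes; constrained expansion = 18.03 − 3.9 = 14.13 mm.
The walls impose strain ε = −(14.13)/9670 = -1.4614e-03; σ = Eε = 45700 · -1.4614e-03 = -66.78 MPa.

-66.8 MPa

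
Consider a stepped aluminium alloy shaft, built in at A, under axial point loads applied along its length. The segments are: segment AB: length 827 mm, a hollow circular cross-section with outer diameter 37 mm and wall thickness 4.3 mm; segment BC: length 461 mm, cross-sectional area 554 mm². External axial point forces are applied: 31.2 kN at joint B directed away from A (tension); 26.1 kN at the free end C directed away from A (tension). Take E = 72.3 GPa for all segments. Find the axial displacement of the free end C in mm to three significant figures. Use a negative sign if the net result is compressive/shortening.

1.78 mm

Internal axial forces (sectioning from the free end, tension +): N_BC = 26.1 kN, N_AB = 57.3 kN.
A_AB = 441.7 mm².
δ_AB = 57300·827/(441.7·72300) = 1.484 mm
δ_BC = 26100·461/(554·72300) = 0.3004 mm
δ = Σδ_i = 1.784 mm.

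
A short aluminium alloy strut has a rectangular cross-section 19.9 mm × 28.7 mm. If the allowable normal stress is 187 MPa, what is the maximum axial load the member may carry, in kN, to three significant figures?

107 kN

A = 571.1 mm².
P_max = σ_allow · A = 187 · 571.1 = 106800 N = 106.8 kN.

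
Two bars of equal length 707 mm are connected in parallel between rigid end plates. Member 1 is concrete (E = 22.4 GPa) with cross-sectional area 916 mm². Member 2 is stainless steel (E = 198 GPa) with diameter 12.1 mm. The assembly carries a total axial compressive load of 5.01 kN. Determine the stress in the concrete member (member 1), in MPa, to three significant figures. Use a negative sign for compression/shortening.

-2.59 MPa

A_2 = 115 mm².
Equal strain + equilibrium ⇒ each member carries load in proportion to AE: A₁E₁ = 20520000 N, A₂E₂ = 22770000 N, ΣAE = 43290000 N.
σ₁ = P·E₁/ΣAE = -5010·22400/43290000 = -2.593 MPa.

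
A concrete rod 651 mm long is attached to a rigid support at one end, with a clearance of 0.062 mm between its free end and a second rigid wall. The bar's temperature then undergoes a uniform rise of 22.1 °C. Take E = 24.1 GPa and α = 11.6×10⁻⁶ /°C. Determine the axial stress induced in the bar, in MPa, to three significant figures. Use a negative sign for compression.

-3.88 MPa

Free thermal expansion αLΔT = 11.6e-6 · 651 · 22.1 = 0.1669 mm.
The walls engage after the gap closes; constrained expansion = 0.1669 − 0.062 = 0.1049 mm.
The walls impose strain ε = −(0.1049)/651 = -1.6112e-04; σ = Eε = 24100 · -1.6112e-04 = -3.883 MPa.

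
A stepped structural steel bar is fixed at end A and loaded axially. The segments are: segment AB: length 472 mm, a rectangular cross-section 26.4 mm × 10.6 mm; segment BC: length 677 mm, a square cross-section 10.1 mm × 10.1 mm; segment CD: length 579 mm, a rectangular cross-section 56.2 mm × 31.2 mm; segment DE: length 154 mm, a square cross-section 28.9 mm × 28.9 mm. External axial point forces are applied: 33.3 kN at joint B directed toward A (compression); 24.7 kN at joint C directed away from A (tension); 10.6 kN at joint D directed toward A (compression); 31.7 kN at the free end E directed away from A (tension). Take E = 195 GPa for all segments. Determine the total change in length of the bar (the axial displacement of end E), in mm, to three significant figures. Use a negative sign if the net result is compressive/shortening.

Internal axial forces (sectioning from the free end, tension +): N_DE = 31.7 kN, N_CD = 21.1 kN, N_BC = 45.8 kN, N_AB = 12.5 kN.
A_AB = 279.8 mm².
A_BC = 102 mm².
A_CD = 1753 mm².
A_DE = 835.2 mm².
δ_AB = 12500·472/(279.8·195000) = 0.1081 mm
δ_BC = 45800·677/(102·195000) = 1.559 mm
δ_CD = 21100·579/(1753·195000) = 0.03573 mm
δ_DE = 31700·154/(835.2·195000) = 0.02997 mm
δ = Σδ_i = 1.733 mm.

1.73 mm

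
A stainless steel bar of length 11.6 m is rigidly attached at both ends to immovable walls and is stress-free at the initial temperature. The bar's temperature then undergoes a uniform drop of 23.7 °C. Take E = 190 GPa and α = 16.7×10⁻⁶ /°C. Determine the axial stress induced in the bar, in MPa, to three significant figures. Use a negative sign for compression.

Free thermal expansion αLΔT = 16.7e-6 · 11600 · -23.7 = -4.591 mm.
The walls impose strain ε = −(-4.591)/11600 = 3.9579e-04; σ = Eε = 190000 · 3.9579e-04 = 75.2 MPa.

75.2 MPa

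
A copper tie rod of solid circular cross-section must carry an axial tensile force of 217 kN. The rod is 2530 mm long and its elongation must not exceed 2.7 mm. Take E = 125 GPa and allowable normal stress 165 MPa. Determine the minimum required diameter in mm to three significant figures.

45.5 mm

Required area A ≥ P/σ_allow = 217000/165 = 1315 mm².
For a solid circular section, d ≥ √(4A/π) = 40.92 mm.
Elongation limit: A ≥ PL/(Eδ_allow) = 217000·2530/(125000·2.7) = 1627 mm² ⇒ d ≥ 45.51 mm.
The elongation limit governs.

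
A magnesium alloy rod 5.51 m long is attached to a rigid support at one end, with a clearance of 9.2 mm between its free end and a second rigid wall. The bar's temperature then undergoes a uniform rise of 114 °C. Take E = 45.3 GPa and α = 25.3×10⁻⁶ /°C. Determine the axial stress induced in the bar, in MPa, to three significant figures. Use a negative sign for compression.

-55.0 MPa

Free thermal expansion αLΔT = 25.3e-6 · 5510 · 114 = 15.89 mm.
The walls engage after the gap closes; constrained expansion = 15.89 − 9.2 = 6.692 mm.
The walls impose strain ε = −(6.692)/5510 = -1.2145e-03; σ = Eε = 45300 · -1.2145e-03 = -55.02 MPa.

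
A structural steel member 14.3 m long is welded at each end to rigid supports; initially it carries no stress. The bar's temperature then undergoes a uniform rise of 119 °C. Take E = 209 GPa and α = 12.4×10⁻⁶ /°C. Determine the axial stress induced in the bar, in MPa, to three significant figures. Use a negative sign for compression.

-308 MPa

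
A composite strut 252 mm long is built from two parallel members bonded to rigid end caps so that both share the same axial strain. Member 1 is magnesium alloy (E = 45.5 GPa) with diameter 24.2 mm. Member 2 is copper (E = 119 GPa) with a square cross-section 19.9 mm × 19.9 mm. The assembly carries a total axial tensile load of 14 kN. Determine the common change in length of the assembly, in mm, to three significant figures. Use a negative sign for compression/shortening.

A_1 = 460 mm².
A_2 = 396 mm².
Equal strain + equilibrium ⇒ each member carries load in proportion to AE: A₁E₁ = 20930000 N, A₂E₂ = 47130000 N, ΣAE = 68050000 N.
δ = PL/ΣAE = 14000·252/68050000 = 0.05184 mm.

0.0518 mm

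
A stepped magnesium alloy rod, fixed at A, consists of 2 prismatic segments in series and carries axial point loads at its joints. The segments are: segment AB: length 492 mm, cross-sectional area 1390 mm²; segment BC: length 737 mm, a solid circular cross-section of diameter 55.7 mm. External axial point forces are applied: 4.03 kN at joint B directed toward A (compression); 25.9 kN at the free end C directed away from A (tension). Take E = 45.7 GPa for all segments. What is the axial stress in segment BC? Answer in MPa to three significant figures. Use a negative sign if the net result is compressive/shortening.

10.6 MPa

Internal axial forces (sectioning from the free end, tension +): N_BC = 25.9 kN, N_AB = 21.87 kN.
A_BC = 2437 mm².
σ_BC = N_BC/A_BC = 25900/2437 = 10.63 MPa.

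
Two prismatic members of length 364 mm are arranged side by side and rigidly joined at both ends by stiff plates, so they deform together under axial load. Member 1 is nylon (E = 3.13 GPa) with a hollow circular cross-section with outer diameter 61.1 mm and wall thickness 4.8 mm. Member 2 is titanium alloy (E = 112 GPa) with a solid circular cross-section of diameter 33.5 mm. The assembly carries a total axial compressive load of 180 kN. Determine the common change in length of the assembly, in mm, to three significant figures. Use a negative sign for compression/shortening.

A_1 = 849 mm².
A_2 = 881.4 mm².
Equal strain + equilibrium ⇒ each member carries load in proportion to AE: A₁E₁ = 2657000 N, A₂E₂ = 98720000 N, ΣAE = 101400000 N.
δ = PL/ΣAE = -180000·364/101400000 = -0.6463 mm.

-0.646 mm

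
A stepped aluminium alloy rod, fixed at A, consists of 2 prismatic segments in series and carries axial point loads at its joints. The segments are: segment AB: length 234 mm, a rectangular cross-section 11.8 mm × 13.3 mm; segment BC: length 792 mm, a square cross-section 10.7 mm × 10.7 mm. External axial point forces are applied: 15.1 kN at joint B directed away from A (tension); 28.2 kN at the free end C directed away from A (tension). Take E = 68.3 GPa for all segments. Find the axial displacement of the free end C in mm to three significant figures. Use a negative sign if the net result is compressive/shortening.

3.80 mm

Internal axial forces (sectioning from the free end, tension +): N_BC = 28.2 kN, N_AB = 43.3 kN.
A_AB = 156.9 mm².
A_BC = 114.5 mm².
δ_AB = 43300·234/(156.9·68300) = 0.9453 mm
δ_BC = 28200·792/(114.5·68300) = 2.856 mm
δ = Σδ_i = 3.801 mm.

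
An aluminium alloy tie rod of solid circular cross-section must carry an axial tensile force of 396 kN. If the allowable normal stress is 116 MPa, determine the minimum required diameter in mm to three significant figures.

65.9 mm

Required area A ≥ P/σ_allow = 396000/116 = 3414 mm².
For a solid circular section, d ≥ √(4A/π) = 65.93 mm.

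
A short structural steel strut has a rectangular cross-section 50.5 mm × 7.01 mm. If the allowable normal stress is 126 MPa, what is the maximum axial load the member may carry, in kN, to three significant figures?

A = 354 mm².
P_max = σ_allow · A = 126 · 354 = 44600 N = 44.6 kN.

44.6 kN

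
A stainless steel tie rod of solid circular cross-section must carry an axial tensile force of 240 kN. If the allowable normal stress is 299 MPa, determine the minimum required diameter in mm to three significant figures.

32.0 mm

Required area A ≥ P/σ_allow = 240000/299 = 802.7 mm².
For a solid circular section, d ≥ √(4A/π) = 31.97 mm.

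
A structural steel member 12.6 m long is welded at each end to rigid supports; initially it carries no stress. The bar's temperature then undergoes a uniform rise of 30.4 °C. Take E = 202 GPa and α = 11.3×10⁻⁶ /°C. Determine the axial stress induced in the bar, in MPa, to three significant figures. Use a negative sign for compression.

-69.4 MPa

Free thermal expansion αLΔT = 11.3e-6 · 12600 · 30.4 = 4.328 mm.
The walls impose strain ε = −(4.328)/12600 = -3.4352e-04; σ = Eε = 202000 · -3.4352e-04 = -69.39 MPa.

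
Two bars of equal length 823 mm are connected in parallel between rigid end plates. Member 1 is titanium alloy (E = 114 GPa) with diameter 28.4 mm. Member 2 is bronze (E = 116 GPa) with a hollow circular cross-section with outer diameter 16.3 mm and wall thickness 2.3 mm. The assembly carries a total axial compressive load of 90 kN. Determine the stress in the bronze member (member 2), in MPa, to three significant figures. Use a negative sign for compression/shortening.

-124 MPa

A_1 = 633.5 mm².
A_2 = 101.2 mm².
Equal strain + equilibrium ⇒ each member carries load in proportion to AE: A₁E₁ = 72220000 N, A₂E₂ = 11730000 N, ΣAE = 83950000 N.
σ₂ = P·E₂/ΣAE = -90000·116000/83950000 = -124.4 MPa.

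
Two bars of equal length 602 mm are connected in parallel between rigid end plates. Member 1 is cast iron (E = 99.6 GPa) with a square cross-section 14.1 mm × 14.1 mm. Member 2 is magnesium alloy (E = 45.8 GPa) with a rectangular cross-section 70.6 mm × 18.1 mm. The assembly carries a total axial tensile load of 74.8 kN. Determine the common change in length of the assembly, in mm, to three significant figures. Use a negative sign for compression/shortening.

A_1 = 198.8 mm².
A_2 = 1278 mm².
Equal strain + equilibrium ⇒ each member carries load in proportion to AE: A₁E₁ = 19800000 N, A₂E₂ = 58530000 N, ΣAE = 78330000 N.
δ = PL/ΣAE = 74800·602/78330000 = 0.5749 mm.

0.575 mm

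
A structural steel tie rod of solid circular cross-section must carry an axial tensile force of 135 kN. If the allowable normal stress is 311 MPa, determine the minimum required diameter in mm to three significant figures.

Required area A ≥ P/σ_allow = 135000/311 = 434.1 mm².
For a solid circular section, d ≥ √(4A/π) = 23.51 mm.

23.5 mm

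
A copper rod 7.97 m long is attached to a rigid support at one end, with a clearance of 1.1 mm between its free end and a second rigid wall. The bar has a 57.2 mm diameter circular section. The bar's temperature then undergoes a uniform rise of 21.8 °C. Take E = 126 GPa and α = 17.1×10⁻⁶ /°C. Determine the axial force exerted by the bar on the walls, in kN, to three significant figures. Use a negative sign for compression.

-76.0 kN

Free thermal expansion αLΔT = 17.1e-6 · 7970 · 21.8 = 2.971 mm.
The walls engage after the gap closes; constrained expansion = 2.971 − 1.1 = 1.871 mm.
The walls impose strain ε = −(1.871)/7970 = -2.3476e-04; σ = Eε = 126000 · -2.3476e-04 = -29.58 MPa.
Wall reaction R = σ·A = -29.58·2570 = -76010 N = -76.01 kN.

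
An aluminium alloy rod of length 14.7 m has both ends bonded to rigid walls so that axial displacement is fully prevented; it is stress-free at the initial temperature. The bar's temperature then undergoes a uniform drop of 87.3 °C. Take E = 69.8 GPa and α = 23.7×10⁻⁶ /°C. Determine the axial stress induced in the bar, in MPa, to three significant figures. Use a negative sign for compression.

144 MPa

Free thermal expansion αLΔT = 23.7e-6 · 14700 · -87.3 = -30.41 mm.
The walls impose strain ε = −(-30.41)/14700 = 2.0690e-03; σ = Eε = 69800 · 2.0690e-03 = 144.4 MPa.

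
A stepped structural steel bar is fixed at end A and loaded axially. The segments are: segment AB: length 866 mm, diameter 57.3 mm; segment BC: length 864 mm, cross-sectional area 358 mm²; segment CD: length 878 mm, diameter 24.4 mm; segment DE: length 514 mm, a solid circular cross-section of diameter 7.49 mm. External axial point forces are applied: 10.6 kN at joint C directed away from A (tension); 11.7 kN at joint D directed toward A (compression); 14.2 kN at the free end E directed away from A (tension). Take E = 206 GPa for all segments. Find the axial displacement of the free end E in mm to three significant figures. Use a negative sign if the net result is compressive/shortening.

1.00 mm

Internal axial forces (sectioning from the free end, tension +): N_DE = 14.2 kN, N_CD = 2.5 kN, N_BC = 13.1 kN, N_AB = 13.1 kN.
A_AB = 2579 mm².
A_CD = 467.6 mm².
A_DE = 44.06 mm².
δ_AB = 13100·866/(2579·206000) = 0.02136 mm
δ_BC = 13100·864/(358·206000) = 0.1535 mm
δ_CD = 2500·878/(467.6·206000) = 0.02279 mm
δ_DE = 14200·514/(44.06·206000) = 0.8041 mm
δ = Σδ_i = 1.002 mm.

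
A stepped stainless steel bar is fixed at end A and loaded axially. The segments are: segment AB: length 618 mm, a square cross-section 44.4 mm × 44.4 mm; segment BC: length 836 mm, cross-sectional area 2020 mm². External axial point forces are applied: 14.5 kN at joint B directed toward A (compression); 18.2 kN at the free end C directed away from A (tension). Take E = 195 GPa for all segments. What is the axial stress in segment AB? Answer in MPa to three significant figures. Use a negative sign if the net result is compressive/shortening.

1.88 MPa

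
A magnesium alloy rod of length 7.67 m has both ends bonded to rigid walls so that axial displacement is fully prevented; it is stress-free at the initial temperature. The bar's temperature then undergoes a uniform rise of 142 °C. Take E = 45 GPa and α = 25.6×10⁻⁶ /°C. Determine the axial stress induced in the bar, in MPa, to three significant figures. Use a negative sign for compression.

-164 MPa

Free thermal expansion αLΔT = 25.6e-6 · 7670 · 142 = 27.88 mm.
The walls impose strain ε = −(27.88)/7670 = -3.6352e-03; σ = Eε = 45000 · -3.6352e-03 = -163.6 MPa.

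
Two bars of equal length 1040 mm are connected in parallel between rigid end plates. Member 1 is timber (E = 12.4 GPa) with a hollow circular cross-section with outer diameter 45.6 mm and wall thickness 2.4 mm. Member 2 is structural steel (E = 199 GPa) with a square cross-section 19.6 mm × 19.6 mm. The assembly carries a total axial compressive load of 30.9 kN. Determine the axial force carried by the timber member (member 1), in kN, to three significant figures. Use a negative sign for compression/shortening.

-1.55 kN

A_1 = 325.7 mm².
A_2 = 384.2 mm².
Equal strain + equilibrium ⇒ each member carries load in proportion to AE: A₁E₁ = 4039000 N, A₂E₂ = 76450000 N, ΣAE = 80490000 N.
F₁ = P·A₁E₁/ΣAE = -30900·4039000/80490000 = -1551 N.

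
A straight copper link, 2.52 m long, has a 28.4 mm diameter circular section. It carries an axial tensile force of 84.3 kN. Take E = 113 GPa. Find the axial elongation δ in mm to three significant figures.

2.97 mm

A = 633.5 mm².
δ_mech = NL/(AE) = 84300·2520/(633.5·113000) = 2.968 mm.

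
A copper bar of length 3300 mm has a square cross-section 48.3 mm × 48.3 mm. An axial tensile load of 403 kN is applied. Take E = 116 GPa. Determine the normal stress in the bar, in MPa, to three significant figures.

173 MPa

A = 2333 mm².
σ = N/A = 403000/2333 = 172.7 MPa.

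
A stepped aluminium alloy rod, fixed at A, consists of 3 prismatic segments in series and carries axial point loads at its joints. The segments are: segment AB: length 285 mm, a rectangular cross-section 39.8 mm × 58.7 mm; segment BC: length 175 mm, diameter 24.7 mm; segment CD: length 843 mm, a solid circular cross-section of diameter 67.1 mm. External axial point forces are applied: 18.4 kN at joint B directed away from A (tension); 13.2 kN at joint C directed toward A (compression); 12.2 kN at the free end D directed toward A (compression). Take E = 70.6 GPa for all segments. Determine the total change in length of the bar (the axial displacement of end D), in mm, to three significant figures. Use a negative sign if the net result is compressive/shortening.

-0.185 mm

Internal axial forces (sectioning from the free end, tension +): N_CD = -12.2 kN, N_BC = -25.4 kN, N_AB = -7 kN.
A_AB = 2336 mm².
A_BC = 479.2 mm².
A_CD = 3536 mm².
δ_AB = -7000·285/(2336·70600) = -0.0121 mm
δ_BC = -25400·175/(479.2·70600) = -0.1314 mm
δ_CD = -12200·843/(3536·70600) = -0.0412 mm
δ = Σδ_i = -0.1847 mm.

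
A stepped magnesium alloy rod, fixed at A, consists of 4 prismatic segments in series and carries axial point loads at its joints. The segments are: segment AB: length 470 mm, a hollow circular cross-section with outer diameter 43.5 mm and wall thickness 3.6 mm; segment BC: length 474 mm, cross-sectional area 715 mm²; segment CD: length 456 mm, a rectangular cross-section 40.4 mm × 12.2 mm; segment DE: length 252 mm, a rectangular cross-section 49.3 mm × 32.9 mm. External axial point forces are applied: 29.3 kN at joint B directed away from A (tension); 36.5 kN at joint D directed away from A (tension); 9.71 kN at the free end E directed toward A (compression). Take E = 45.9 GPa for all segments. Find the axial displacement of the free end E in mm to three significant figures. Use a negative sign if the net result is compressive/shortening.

Internal axial forces (sectioning from the free end, tension +): N_DE = -9.71 kN, N_CD = 26.79 kN, N_BC = 26.79 kN, N_AB = 56.09 kN.
A_AB = 451.3 mm².
A_CD = 492.9 mm².
A_DE = 1622 mm².
δ_AB = 56090·470/(451.3·45900) = 1.273 mm
δ_BC = 26790·474/(715·45900) = 0.3869 mm
δ_CD = 26790·456/(492.9·45900) = 0.54 mm
δ_DE = -9710·252/(1622·45900) = -0.03287 mm
δ = Σδ_i = 2.167 mm.

2.17 mm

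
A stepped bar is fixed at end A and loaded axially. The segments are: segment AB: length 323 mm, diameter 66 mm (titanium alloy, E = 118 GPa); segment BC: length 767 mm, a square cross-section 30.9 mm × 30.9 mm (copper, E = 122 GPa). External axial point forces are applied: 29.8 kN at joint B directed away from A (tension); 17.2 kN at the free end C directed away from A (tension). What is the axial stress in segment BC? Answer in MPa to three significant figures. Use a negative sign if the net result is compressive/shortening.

Internal axial forces (sectioning from the free end, tension +): N_BC = 17.2 kN, N_AB = 47 kN.
A_BC = 954.8 mm².
σ_BC = N_BC/A_BC = 17200/954.8 = 18.01 MPa.

18.0 MPa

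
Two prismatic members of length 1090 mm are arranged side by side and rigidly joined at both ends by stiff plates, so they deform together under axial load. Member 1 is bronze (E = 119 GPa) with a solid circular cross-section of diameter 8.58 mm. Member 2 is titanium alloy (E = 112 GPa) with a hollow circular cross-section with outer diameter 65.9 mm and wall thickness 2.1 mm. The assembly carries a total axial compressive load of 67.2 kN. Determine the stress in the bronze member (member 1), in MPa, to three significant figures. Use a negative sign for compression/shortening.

A_1 = 57.82 mm².
A_2 = 420.9 mm².
Equal strain + equilibrium ⇒ each member carries load in proportion to AE: A₁E₁ = 6880000 N, A₂E₂ = 47140000 N, ΣAE = 54020000 N.
σ₁ = P·E₁/ΣAE = -67200·119000/54020000 = -148 MPa.

-148 MPa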